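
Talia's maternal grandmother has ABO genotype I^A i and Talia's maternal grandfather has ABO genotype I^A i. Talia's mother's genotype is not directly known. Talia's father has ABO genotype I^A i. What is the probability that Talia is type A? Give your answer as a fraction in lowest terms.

Talia's mother's ABO genotype from I^A i × I^A i: 1/4 I^A I^A, 1/2 I^A i, 1/4 i i.
Crossing each possibility with the father I^A i and summing P(type A): 1/4·1 + 1/2·3/4 + 1/4·1/2 = 3/4.

3/4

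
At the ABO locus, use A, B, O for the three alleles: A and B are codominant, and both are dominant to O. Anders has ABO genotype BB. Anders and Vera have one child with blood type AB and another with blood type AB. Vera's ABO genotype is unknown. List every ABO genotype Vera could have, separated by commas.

AA, AB, AO

For each candidate genotype of Vera, check whether crossing it with BB can produce every observed child phenotype.
  AA → possible child types {AB} ✓
  AB → possible child types {B, AB} ✓
  AO → possible child types {B, AB} ✓
  BB → possible child types {B} ✗
  BO → possible child types {B} ✗
  OO → possible child types {B} ✗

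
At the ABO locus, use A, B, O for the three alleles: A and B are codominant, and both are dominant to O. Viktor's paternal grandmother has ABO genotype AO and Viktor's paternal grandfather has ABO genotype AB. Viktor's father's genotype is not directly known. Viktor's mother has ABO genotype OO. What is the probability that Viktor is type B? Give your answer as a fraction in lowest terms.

1/4

Viktor's father's ABO genotype from AO × AB: 1/4 AA, 1/4 AB, 1/4 AO, 1/4 BO.
Crossing each possibility with the mother OO and summing P(type B): 1/4·0 + 1/4·1/2 + 1/4·0 + 1/4·1/2 = 1/4.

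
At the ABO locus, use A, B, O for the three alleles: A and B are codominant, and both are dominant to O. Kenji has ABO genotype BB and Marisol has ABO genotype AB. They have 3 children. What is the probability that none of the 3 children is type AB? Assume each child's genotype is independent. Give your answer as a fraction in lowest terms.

1/8

ABO cross BB × AB → 1/2 B, 1/2 AB.
So P(type AB) = 1/2 per child.
P(not type AB) = 1/2 for one child; (1/2)^3 = 1/8.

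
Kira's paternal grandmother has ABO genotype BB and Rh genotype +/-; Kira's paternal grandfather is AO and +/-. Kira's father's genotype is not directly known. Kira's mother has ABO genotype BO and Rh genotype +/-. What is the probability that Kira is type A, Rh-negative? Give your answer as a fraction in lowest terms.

1/32

Kira's father's ABO genotype from BB × AO: 1/2 AB, 1/2 BO.
Crossing each possibility with the mother BO and summing P(type A): 1/2·1/4 + 1/2·0 = 1/8.
Similarly for Rh via the father's Rh distribution: P(Rh-) = 1/4.
Independent loci: 1/8 × 1/4 = 1/32.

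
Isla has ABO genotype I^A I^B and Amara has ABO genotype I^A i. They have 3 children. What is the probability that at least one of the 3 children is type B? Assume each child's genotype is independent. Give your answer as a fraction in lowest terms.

ABO cross I^A I^B × I^A i → 1/2 A, 1/4 B, 1/4 AB.
So P(type B) = 1/4 per child.
P(none) = (3/4)^3 = 27/64; P(at least one) = 1 − 27/64 = 37/64.

37/64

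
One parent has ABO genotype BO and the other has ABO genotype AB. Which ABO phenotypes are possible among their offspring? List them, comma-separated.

Gametes from BO × AB give offspring ABO genotypes AB, AO, BB, BO, i.e. phenotypes A, B, AB.

A, B, AB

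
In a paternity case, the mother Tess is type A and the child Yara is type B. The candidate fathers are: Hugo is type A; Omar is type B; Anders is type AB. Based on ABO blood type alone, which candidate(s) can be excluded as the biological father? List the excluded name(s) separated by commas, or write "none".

A candidate is excluded only if no genotype consistent with his phenotype could produce a type B child with a type A mother.
Hugo (type A): no genotype consistent with that phenotype can produce a type-B child with a type-A mother.

Hugo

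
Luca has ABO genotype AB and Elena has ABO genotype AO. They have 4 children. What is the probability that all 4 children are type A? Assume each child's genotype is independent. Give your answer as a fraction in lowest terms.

1/16

ABO cross AB × AO → 1/2 A, 1/4 B, 1/4 AB.
So P(type A) = 1/2 per child.
All 4 independent: (1/2)^4 = 1/16.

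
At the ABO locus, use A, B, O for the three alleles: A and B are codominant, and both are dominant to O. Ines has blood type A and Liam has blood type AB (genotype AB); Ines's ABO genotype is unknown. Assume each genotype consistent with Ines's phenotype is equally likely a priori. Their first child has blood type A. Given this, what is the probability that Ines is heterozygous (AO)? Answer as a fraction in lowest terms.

1/2

Possible genotypes: Ines ∈ {AA, AO}; Liam ∈ {AB}.
Weight each parental genotype pair by prior × P(type-A child):
  AA × AB: posterior weight 1/2.
  AO × AB: posterior weight 1/2.
Sum the posterior weight over pairs where Ines is AO: 1/2.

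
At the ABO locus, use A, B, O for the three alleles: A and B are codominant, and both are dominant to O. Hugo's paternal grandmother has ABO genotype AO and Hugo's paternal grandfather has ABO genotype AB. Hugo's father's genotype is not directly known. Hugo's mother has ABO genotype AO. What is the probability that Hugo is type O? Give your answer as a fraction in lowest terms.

1/8

Hugo's father's ABO genotype from AO × AB: 1/4 AA, 1/4 AB, 1/4 AO, 1/4 BO.
Crossing each possibility with the mother AO and summing P(type O): 1/4·0 + 1/4·0 + 1/4·1/4 + 1/4·1/4 = 1/8.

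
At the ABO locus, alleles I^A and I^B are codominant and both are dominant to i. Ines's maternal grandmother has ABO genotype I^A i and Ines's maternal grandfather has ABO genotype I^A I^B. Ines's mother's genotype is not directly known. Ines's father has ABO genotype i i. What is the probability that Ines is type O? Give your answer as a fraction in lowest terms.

1/4

Ines's mother's ABO genotype from I^A i × I^A I^B: 1/4 I^A I^A, 1/4 I^A I^B, 1/4 I^A i, 1/4 I^B i.
Crossing each possibility with the father i i and summing P(type O): 1/4·0 + 1/4·0 + 1/4·1/2 + 1/4·1/2 = 1/4.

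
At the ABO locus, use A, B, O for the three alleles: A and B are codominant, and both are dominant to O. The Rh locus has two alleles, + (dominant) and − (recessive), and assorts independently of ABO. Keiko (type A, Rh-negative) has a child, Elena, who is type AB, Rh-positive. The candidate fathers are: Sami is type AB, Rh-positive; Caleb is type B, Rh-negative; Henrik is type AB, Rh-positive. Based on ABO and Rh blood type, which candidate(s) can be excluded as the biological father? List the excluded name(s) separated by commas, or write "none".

A candidate is excluded only if no genotype consistent with his phenotype could produce a type AB, Rh-positive child with a type A, Rh-negative mother.
Caleb (type B, Rh-): no genotype consistent with that phenotype can produce a type-AB Rh+ child with a type-A mother.

Caleb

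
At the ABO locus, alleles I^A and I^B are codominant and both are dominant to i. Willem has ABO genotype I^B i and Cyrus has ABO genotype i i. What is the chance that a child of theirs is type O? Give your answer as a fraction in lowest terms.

ABO cross I^B i × i i → offspring phenotypes: 1/2 O, 1/2 B.
So P(type O) = 1/2.

1/2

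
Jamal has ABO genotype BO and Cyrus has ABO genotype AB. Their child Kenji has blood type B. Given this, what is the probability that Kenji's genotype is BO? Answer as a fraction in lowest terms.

Cross BO × AB → 1/4 AB, 1/4 AO, 1/4 BB, 1/4 BO.
Type-B genotypes among offspring: BB (1/4), BO (1/4); total 1/2.
P(BO | type B) = (1/4) / (1/2) = 1/2.

1/2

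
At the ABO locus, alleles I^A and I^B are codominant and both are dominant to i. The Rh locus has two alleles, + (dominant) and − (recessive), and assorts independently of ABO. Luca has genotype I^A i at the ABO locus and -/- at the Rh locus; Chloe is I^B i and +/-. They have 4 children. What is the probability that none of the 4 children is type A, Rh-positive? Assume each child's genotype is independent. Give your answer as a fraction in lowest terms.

2401/4096

ABO cross I^A i × I^B i → 1/4 O, 1/4 A, 1/4 B, 1/4 AB.
Rh cross -/- × +/- → 1/2 Rh+, 1/2 Rh-; so P(type A, Rh-positive) = 1/4 × 1/2 = 1/8 per child.
P(not type A, Rh-positive) = 7/8 for one child; (7/8)^4 = 2401/4096.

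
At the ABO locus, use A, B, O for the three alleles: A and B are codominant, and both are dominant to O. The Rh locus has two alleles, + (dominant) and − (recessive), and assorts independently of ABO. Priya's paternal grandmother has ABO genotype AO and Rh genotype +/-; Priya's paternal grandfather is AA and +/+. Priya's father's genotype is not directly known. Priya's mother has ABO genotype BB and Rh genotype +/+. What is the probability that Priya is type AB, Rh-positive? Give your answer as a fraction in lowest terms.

3/4

Priya's father's ABO genotype from AO × AA: 1/2 AA, 1/2 AO.
Crossing each possibility with the mother BB and summing P(type AB): 1/2·1 + 1/2·1/2 = 3/4.
Similarly for Rh via the father's Rh distribution: P(Rh+) = 1.
Independent loci: 3/4 × 1 = 3/4.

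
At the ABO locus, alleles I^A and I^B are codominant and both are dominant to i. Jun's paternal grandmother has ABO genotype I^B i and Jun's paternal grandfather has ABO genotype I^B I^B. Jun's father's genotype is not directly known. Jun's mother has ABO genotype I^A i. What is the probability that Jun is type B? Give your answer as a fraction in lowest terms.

Jun's father's ABO genotype from I^B i × I^B I^B: 1/2 I^B I^B, 1/2 I^B i.
Crossing each possibility with the mother I^A i and summing P(type B): 1/2·1/2 + 1/2·1/4 = 3/8.

3/8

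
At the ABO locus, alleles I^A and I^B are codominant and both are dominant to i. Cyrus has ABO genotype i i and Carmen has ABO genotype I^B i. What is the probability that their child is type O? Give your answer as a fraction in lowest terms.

1/2

ABO cross i i × I^B i → offspring phenotypes: 1/2 O, 1/2 B.
So P(type O) = 1/2.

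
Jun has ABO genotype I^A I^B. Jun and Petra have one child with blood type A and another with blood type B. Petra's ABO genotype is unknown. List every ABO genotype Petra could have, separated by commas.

I^A I^B, I^A i, I^B i, i i

For each candidate genotype of Petra, check whether crossing it with I^A I^B can produce every observed child phenotype.
  I^A I^A → possible child types {A, AB} ✗
  I^A I^B → possible child types {A, B, AB} ✓
  I^A i → possible child types {A, B, AB} ✓
  I^B I^B → possible child types {B, AB} ✗
  I^B i → possible child types {A, B, AB} ✓
  i i → possible child types {A, B} ✓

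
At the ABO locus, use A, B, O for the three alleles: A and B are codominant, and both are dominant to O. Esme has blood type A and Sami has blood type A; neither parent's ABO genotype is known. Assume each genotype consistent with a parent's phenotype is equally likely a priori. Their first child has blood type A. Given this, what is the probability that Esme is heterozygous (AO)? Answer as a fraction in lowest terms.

Possible genotypes: Esme ∈ {AA, AO}; Sami ∈ {AA, AO}.
Weight each parental genotype pair by prior × P(type-A child):
  AA × AA: posterior weight 4/15.
  AA × AO: posterior weight 4/15.
  AO × AA: posterior weight 4/15.
  AO × AO: posterior weight 1/5.
Sum the posterior weight over pairs where Esme is AO: 7/15.

7/15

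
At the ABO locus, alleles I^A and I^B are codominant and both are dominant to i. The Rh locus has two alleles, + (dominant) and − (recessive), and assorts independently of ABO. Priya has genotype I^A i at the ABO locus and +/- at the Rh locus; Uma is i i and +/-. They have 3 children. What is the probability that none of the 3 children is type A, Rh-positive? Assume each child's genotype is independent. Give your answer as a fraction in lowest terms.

125/512

ABO cross I^A i × i i → 1/2 O, 1/2 A.
Rh cross +/- × +/- → 3/4 Rh+, 1/4 Rh-; so P(type A, Rh-positive) = 1/2 × 3/4 = 3/8 per child.
P(not type A, Rh-positive) = 5/8 for one child; (5/8)^3 = 125/512.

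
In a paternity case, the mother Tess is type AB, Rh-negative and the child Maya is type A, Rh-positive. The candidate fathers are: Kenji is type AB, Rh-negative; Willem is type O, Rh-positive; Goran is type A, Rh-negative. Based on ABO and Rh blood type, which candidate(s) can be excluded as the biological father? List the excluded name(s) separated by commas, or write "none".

A candidate is excluded only if no genotype consistent with his phenotype could produce a type A, Rh-positive child with a type AB, Rh-negative mother.
Kenji (type AB, Rh-): no genotype consistent with that phenotype can produce a type-A Rh+ child with a type-AB mother.
Goran (type A, Rh-): no genotype consistent with that phenotype can produce a type-A Rh+ child with a type-AB mother.

Kenji, Goran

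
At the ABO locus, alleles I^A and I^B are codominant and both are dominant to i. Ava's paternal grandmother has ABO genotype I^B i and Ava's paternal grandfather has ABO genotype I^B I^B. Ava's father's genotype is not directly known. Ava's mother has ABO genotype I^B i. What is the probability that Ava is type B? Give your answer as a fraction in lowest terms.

7/8

Ava's father's ABO genotype from I^B i × I^B I^B: 1/2 I^B I^B, 1/2 I^B i.
Crossing each possibility with the mother I^B i and summing P(type B): 1/2·1 + 1/2·3/4 = 7/8.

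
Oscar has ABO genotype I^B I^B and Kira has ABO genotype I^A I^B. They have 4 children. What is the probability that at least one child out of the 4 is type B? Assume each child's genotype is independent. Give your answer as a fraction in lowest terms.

ABO cross I^B I^B × I^A I^B → 1/2 B, 1/2 AB.
So P(type B) = 1/2 per child.
P(none) = (1/2)^4 = 1/16; P(at least one) = 1 − 1/16 = 15/16.

15/16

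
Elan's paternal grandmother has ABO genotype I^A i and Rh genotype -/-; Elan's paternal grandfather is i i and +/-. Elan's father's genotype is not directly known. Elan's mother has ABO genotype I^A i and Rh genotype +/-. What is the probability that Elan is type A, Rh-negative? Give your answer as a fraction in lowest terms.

15/64

Elan's father's ABO genotype from I^A i × i i: 1/2 I^A i, 1/2 i i.
Crossing each possibility with the mother I^A i and summing P(type A): 1/2·3/4 + 1/2·1/2 = 5/8.
Similarly for Rh via the father's Rh distribution: P(Rh-) = 3/8.
Independent loci: 5/8 × 3/8 = 15/64.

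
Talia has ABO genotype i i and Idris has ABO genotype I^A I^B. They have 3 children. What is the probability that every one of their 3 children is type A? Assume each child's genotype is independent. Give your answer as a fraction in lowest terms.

1/8

ABO cross i i × I^A I^B → 1/2 A, 1/2 B.
So P(type A) = 1/2 per child.
All 3 independent: (1/2)^3 = 1/8.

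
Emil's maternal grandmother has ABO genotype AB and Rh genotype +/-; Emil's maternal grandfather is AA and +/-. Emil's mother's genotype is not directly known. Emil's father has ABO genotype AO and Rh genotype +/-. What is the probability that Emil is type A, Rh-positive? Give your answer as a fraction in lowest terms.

Emil's mother's ABO genotype from AB × AA: 1/2 AA, 1/2 AB.
Crossing each possibility with the father AO and summing P(type A): 1/2·1 + 1/2·1/2 = 3/4.
Similarly for Rh via the mother's Rh distribution: P(Rh+) = 3/4.
Independent loci: 3/4 × 3/4 = 9/16.

9/16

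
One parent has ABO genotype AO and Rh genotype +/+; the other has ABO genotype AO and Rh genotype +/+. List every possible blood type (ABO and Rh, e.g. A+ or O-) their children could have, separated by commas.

O+, A+

Gametes from AO × AO give offspring ABO genotypes AA, AO, OO, i.e. phenotypes O, A.
Rh cross +/+ × +/+ → phenotypes Rh+.
Combining independently: O+, A+.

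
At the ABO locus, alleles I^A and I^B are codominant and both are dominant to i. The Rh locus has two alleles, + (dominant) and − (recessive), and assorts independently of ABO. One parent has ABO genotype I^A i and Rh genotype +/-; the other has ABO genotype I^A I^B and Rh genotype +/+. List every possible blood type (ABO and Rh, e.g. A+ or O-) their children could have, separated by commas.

A+, B+, AB+

Gametes from I^A i × I^A I^B give offspring ABO genotypes I^A I^A, I^A I^B, I^A i, I^B i, i.e. phenotypes A, B, AB.
Rh cross +/- × +/+ → phenotypes Rh+.
Combining independently: A+, B+, AB+.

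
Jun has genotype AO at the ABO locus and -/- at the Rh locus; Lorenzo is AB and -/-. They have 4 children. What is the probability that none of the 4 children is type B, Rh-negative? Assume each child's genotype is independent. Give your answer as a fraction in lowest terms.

ABO cross AO × AB → 1/2 A, 1/4 B, 1/4 AB.
Rh cross -/- × -/- → 1 Rh-; so P(type B, Rh-negative) = 1/4 × 1 = 1/4 per child.
P(not type B, Rh-negative) = 3/4 for one child; (3/4)^4 = 81/256.

81/256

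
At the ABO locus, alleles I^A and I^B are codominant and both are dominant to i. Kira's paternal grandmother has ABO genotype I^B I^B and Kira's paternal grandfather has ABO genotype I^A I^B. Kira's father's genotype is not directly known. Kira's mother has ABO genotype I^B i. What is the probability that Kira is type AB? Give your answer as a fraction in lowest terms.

1/8

Kira's father's ABO genotype from I^B I^B × I^A I^B: 1/2 I^A I^B, 1/2 I^B I^B.
Crossing each possibility with the mother I^B i and summing P(type AB): 1/2·1/4 + 1/2·0 = 1/8.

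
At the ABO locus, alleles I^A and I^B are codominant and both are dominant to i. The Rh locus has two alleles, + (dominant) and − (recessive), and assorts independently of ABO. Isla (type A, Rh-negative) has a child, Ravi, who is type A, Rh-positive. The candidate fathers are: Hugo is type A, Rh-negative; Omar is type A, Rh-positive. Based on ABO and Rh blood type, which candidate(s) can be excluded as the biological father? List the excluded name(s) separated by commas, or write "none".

Hugo

A candidate is excluded only if no genotype consistent with his phenotype could produce a type A, Rh-positive child with a type A, Rh-negative mother.
Hugo (type A, Rh-): no genotype consistent with that phenotype can produce a type-A Rh+ child with a type-A mother.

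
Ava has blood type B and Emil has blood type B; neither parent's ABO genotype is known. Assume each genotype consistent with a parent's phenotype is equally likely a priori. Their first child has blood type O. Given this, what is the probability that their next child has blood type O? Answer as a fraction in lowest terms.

1/4

Possible genotypes: Ava ∈ {I^B I^B, I^B i}; Emil ∈ {I^B I^B, I^B i}.
Weight each parental genotype pair by prior × P(type-O child):
  I^B i × I^B i: posterior weight 1; P(next child type O) = 1/4.
Weighted sum = 1/4.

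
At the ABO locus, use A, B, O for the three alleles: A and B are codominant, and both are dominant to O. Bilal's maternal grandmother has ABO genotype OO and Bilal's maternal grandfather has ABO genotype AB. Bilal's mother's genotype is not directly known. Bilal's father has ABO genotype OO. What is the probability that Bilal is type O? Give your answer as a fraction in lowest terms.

1/2

Bilal's mother's ABO genotype from OO × AB: 1/2 AO, 1/2 BO.
Crossing each possibility with the father OO and summing P(type O): 1/2·1/2 + 1/2·1/2 = 1/2.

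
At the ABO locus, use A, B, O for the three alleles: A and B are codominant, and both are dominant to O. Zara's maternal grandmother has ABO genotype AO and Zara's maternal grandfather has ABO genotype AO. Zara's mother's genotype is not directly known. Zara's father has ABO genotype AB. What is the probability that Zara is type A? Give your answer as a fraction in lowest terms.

Zara's mother's ABO genotype from AO × AO: 1/4 AA, 1/2 AO, 1/4 OO.
Crossing each possibility with the father AB and summing P(type A): 1/4·1/2 + 1/2·1/2 + 1/4·1/2 = 1/2.

1/2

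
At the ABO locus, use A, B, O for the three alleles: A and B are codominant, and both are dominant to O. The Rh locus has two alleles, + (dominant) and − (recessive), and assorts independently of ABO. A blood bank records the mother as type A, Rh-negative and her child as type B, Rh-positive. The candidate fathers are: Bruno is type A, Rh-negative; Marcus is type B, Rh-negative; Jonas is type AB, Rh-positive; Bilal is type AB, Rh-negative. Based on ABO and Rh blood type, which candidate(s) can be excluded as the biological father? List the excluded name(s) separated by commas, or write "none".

A candidate is excluded only if no genotype consistent with his phenotype could produce a type B, Rh-positive child with a type A, Rh-negative mother.
Bruno (type A, Rh-): no genotype consistent with that phenotype can produce a type-B Rh+ child with a type-A mother.
Marcus (type B, Rh-): no genotype consistent with that phenotype can produce a type-B Rh+ child with a type-A mother.
Bilal (type AB, Rh-): no genotype consistent with that phenotype can produce a type-B Rh+ child with a type-A mother.

Bruno, Marcus, Bilal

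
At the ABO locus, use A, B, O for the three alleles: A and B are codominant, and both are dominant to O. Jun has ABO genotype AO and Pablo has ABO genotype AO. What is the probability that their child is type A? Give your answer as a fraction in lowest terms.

3/4

ABO cross AO × AO → offspring phenotypes: 1/4 O, 3/4 A.
So P(type A) = 3/4.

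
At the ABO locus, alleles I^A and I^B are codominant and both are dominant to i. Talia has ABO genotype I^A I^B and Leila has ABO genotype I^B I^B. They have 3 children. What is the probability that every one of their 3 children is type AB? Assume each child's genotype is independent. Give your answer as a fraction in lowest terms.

1/8

ABO cross I^A I^B × I^B I^B → 1/2 B, 1/2 AB.
So P(type AB) = 1/2 per child.
All 3 independent: (1/2)^3 = 1/8.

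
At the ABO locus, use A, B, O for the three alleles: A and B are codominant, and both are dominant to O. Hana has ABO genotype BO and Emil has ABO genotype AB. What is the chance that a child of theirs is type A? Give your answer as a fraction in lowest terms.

ABO cross BO × AB → offspring phenotypes: 1/4 A, 1/2 B, 1/4 AB.
So P(type A) = 1/4.

1/4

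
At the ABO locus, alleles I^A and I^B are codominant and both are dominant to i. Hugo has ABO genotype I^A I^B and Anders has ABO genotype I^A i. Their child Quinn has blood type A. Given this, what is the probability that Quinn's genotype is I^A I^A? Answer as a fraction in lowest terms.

1/2

Cross I^A I^B × I^A i → 1/4 I^A I^A, 1/4 I^A I^B, 1/4 I^A i, 1/4 I^B i.
Type-A genotypes among offspring: I^A I^A (1/4), I^A i (1/4); total 1/2.
P(I^A I^A | type A) = (1/4) / (1/2) = 1/2.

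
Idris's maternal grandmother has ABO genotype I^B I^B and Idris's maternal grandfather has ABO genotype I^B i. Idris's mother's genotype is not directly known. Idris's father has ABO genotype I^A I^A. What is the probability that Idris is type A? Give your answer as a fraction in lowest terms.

Idris's mother's ABO genotype from I^B I^B × I^B i: 1/2 I^B I^B, 1/2 I^B i.
Crossing each possibility with the father I^A I^A and summing P(type A): 1/2·0 + 1/2·1/2 = 1/4.

1/4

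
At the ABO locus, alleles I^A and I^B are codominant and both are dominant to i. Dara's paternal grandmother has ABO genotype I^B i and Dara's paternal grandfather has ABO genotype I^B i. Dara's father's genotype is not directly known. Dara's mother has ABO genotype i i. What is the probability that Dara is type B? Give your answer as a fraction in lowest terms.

1/2

Dara's father's ABO genotype from I^B i × I^B i: 1/4 I^B I^B, 1/2 I^B i, 1/4 i i.
Crossing each possibility with the mother i i and summing P(type B): 1/4·1 + 1/2·1/2 + 1/4·0 = 1/2.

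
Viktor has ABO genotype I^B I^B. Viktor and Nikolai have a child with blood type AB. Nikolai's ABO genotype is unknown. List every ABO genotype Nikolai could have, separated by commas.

For each candidate genotype of Nikolai, check whether crossing it with I^B I^B can produce every observed child phenotype.
  I^A I^A → possible child types {AB} ✓
  I^A I^B → possible child types {B, AB} ✓
  I^A i → possible child types {B, AB} ✓
  I^B I^B → possible child types {B} ✗
  I^B i → possible child types {B} ✗
  i i → possible child types {B} ✗

I^A I^A, I^A I^B, I^A i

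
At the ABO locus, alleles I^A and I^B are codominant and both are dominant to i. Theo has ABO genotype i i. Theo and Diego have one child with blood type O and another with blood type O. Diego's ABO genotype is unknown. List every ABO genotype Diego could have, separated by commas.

For each candidate genotype of Diego, check whether crossing it with i i can produce every observed child phenotype.
  I^A I^A → possible child types {A} ✗
  I^A I^B → possible child types {A, B} ✗
  I^A i → possible child types {O, A} ✓
  I^B I^B → possible child types {B} ✗
  I^B i → possible child types {O, B} ✓
  i i → possible child types {O} ✓

I^A i, I^B i, i i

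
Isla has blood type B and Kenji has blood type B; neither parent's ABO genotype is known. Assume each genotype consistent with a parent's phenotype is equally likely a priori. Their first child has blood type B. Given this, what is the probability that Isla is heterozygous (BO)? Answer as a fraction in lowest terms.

Possible genotypes: Isla ∈ {BB, BO}; Kenji ∈ {BB, BO}.
Weight each parental genotype pair by prior × P(type-B child):
  BB × BB: posterior weight 4/15.
  BB × BO: posterior weight 4/15.
  BO × BB: posterior weight 4/15.
  BO × BO: posterior weight 1/5.
Sum the posterior weight over pairs where Isla is BO: 7/15.

7/15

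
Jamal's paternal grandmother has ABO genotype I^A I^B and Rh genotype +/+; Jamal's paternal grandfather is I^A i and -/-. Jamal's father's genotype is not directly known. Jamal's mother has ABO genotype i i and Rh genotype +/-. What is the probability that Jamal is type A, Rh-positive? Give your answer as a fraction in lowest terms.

3/8

Jamal's father's ABO genotype from I^A I^B × I^A i: 1/4 I^A I^A, 1/4 I^A I^B, 1/4 I^A i, 1/4 I^B i.
Crossing each possibility with the mother i i and summing P(type A): 1/4·1 + 1/4·1/2 + 1/4·1/2 + 1/4·0 = 1/2.
Similarly for Rh via the father's Rh distribution: P(Rh+) = 3/4.
Independent loci: 1/2 × 3/4 = 3/8.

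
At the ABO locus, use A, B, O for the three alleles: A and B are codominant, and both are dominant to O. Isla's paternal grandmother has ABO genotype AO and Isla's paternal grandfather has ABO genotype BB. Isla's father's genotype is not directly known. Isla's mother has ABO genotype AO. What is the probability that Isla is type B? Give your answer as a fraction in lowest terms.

Isla's father's ABO genotype from AO × BB: 1/2 AB, 1/2 BO.
Crossing each possibility with the mother AO and summing P(type B): 1/2·1/4 + 1/2·1/4 = 1/4.

1/4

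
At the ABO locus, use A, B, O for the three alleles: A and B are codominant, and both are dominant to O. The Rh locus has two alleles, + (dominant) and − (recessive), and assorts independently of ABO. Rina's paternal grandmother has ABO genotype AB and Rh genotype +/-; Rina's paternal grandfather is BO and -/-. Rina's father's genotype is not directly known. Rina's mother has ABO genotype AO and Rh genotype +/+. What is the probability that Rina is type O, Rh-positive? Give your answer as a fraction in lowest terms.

Rina's father's ABO genotype from AB × BO: 1/4 AB, 1/4 AO, 1/4 BB, 1/4 BO.
Crossing each possibility with the mother AO and summing P(type O): 1/4·0 + 1/4·1/4 + 1/4·0 + 1/4·1/4 = 1/8.
Similarly for Rh via the father's Rh distribution: P(Rh+) = 1.
Independent loci: 1/8 × 1 = 1/8.

1/8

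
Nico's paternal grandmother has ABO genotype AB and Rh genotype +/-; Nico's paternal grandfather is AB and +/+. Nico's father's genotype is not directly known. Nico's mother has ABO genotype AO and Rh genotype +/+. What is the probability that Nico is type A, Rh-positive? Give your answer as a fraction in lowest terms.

Nico's father's ABO genotype from AB × AB: 1/4 AA, 1/2 AB, 1/4 BB.
Crossing each possibility with the mother AO and summing P(type A): 1/4·1 + 1/2·1/2 + 1/4·0 = 1/2.
Similarly for Rh via the father's Rh distribution: P(Rh+) = 1.
Independent loci: 1/2 × 1 = 1/2.

1/2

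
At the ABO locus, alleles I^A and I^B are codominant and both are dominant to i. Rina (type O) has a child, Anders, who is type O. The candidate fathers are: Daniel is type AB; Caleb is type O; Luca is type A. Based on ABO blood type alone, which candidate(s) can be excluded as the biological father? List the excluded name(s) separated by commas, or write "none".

A candidate is excluded only if no genotype consistent with his phenotype could produce a type O child with a type O mother.
Daniel (type AB): no genotype consistent with that phenotype can produce a type-O child with a type-O mother.

Daniel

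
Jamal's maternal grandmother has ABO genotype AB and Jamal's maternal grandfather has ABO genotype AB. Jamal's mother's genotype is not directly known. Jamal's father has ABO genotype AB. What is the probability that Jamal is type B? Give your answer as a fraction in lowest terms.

1/4

Jamal's mother's ABO genotype from AB × AB: 1/4 AA, 1/2 AB, 1/4 BB.
Crossing each possibility with the father AB and summing P(type B): 1/4·0 + 1/2·1/4 + 1/4·1/2 = 1/4.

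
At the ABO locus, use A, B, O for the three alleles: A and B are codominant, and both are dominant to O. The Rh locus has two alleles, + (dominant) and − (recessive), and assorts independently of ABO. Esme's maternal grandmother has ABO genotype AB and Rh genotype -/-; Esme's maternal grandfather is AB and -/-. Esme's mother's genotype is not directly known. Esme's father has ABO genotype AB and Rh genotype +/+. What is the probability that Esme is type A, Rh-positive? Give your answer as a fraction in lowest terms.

Esme's mother's ABO genotype from AB × AB: 1/4 AA, 1/2 AB, 1/4 BB.
Crossing each possibility with the father AB and summing P(type A): 1/4·1/2 + 1/2·1/4 + 1/4·0 = 1/4.
Similarly for Rh via the mother's Rh distribution: P(Rh+) = 1.
Independent loci: 1/4 × 1 = 1/4.

1/4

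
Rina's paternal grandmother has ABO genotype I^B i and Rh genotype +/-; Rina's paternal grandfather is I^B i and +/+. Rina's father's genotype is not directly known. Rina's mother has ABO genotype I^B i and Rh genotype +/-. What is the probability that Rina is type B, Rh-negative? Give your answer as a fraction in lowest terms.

3/32

Rina's father's ABO genotype from I^B i × I^B i: 1/4 I^B I^B, 1/2 I^B i, 1/4 i i.
Crossing each possibility with the mother I^B i and summing P(type B): 1/4·1 + 1/2·3/4 + 1/4·1/2 = 3/4.
Similarly for Rh via the father's Rh distribution: P(Rh-) = 1/8.
Independent loci: 3/4 × 1/8 = 3/32.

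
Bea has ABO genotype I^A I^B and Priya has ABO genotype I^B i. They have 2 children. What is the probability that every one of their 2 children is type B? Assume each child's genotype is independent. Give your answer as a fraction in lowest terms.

1/4

ABO cross I^A I^B × I^B i → 1/4 A, 1/2 B, 1/4 AB.
So P(type B) = 1/2 per child.
All 2 independent: (1/2)^2 = 1/4.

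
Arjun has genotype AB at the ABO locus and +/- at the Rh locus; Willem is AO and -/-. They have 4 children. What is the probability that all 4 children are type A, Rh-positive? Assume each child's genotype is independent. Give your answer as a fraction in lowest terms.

ABO cross AB × AO → 1/2 A, 1/4 B, 1/4 AB.
Rh cross +/- × -/- → 1/2 Rh+, 1/2 Rh-; so P(type A, Rh-positive) = 1/2 × 1/2 = 1/4 per child.
All 4 independent: (1/4)^4 = 1/256.

1/256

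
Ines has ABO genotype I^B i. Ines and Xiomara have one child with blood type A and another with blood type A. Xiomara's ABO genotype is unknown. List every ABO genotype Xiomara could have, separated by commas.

For each candidate genotype of Xiomara, check whether crossing it with I^B i can produce every observed child phenotype.
  I^A I^A → possible child types {A, AB} ✓
  I^A I^B → possible child types {A, B, AB} ✓
  I^A i → possible child types {O, A, B, AB} ✓
  I^B I^B → possible child types {B} ✗
  I^B i → possible child types {O, B} ✗
  i i → possible child types {O, B} ✗

I^A I^A, I^A I^B, I^A i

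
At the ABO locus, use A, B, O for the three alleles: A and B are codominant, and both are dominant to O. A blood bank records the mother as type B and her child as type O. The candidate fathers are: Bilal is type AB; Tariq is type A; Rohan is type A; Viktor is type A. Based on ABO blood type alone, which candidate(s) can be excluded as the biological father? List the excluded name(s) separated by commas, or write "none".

A candidate is excluded only if no genotype consistent with his phenotype could produce a type O child with a type B mother.
Bilal (type AB): no genotype consistent with that phenotype can produce a type-O child with a type-B mother.

Bilal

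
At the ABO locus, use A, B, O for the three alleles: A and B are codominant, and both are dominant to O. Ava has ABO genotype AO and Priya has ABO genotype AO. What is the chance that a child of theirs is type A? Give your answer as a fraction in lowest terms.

3/4

ABO cross AO × AO → offspring phenotypes: 1/4 O, 3/4 A.
So P(type A) = 3/4.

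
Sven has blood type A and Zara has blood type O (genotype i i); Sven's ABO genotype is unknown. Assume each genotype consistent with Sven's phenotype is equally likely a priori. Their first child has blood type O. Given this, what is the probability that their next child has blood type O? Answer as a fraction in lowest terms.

Possible genotypes: Sven ∈ {I^A I^A, I^A i}; Zara ∈ {i i}.
Weight each parental genotype pair by prior × P(type-O child):
  I^A i × i i: posterior weight 1; P(next child type O) = 1/2.
Weighted sum = 1/2.

1/2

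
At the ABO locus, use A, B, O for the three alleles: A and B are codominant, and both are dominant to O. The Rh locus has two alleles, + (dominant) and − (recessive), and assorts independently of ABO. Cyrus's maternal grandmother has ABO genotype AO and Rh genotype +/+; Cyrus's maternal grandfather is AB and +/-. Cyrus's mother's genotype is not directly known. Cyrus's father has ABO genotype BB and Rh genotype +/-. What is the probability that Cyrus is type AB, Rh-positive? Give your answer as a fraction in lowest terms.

Cyrus's mother's ABO genotype from AO × AB: 1/4 AA, 1/4 AB, 1/4 AO, 1/4 BO.
Crossing each possibility with the father BB and summing P(type AB): 1/4·1 + 1/4·1/2 + 1/4·1/2 + 1/4·0 = 1/2.
Similarly for Rh via the mother's Rh distribution: P(Rh+) = 7/8.
Independent loci: 1/2 × 7/8 = 7/16.

7/16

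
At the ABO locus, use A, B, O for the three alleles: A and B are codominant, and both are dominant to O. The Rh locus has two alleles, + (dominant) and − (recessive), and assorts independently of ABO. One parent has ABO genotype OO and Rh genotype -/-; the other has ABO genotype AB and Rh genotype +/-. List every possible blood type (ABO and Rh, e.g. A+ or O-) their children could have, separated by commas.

Gametes from OO × AB give offspring ABO genotypes AO, BO, i.e. phenotypes A, B.
Rh cross -/- × +/- → phenotypes Rh+, Rh-.
Combining independently: A+, A-, B+, B-.

A+, A-, B+, B-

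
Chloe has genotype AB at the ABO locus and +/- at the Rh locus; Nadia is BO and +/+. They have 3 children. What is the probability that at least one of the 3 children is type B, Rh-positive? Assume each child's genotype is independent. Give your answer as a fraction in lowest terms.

7/8

ABO cross AB × BO → 1/4 A, 1/2 B, 1/4 AB.
Rh cross +/- × +/+ → 1 Rh+; so P(type B, Rh-positive) = 1/2 × 1 = 1/2 per child.
P(none) = (1/2)^3 = 1/8; P(at least one) = 1 − 1/8 = 7/8.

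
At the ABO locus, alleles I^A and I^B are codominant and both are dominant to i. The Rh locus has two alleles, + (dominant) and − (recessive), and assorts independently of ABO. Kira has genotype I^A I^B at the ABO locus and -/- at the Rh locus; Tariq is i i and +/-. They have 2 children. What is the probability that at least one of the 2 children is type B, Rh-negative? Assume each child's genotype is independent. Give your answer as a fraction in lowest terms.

7/16

ABO cross I^A I^B × i i → 1/2 A, 1/2 B.
Rh cross -/- × +/- → 1/2 Rh+, 1/2 Rh-; so P(type B, Rh-negative) = 1/2 × 1/2 = 1/4 per child.
P(none) = (3/4)^2 = 9/16; P(at least one) = 1 − 9/16 = 7/16.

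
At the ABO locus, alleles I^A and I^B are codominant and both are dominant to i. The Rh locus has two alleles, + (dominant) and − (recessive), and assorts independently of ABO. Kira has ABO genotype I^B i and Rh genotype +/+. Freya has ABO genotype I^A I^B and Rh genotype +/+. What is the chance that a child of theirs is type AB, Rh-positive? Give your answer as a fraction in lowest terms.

1/4

ABO cross I^B i × I^A I^B → offspring phenotypes: 1/4 A, 1/2 B, 1/4 AB.
Rh cross +/+ × +/+ → 1 Rh+.
Independent loci: P(type AB, Rh-positive) = 1/4 × 1 = 1/4.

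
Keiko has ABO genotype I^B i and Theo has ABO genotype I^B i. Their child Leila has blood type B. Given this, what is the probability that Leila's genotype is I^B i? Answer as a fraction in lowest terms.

2/3

Cross I^B i × I^B i → 1/4 I^B I^B, 1/2 I^B i, 1/4 i i.
Type-B genotypes among offspring: I^B I^B (1/4), I^B i (1/2); total 3/4.
P(I^B i | type B) = (1/2) / (3/4) = 2/3.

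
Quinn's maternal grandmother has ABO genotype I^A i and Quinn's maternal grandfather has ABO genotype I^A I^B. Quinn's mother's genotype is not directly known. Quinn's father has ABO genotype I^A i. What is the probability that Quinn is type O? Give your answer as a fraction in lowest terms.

1/8

Quinn's mother's ABO genotype from I^A i × I^A I^B: 1/4 I^A I^A, 1/4 I^A I^B, 1/4 I^A i, 1/4 I^B i.
Crossing each possibility with the father I^A i and summing P(type O): 1/4·0 + 1/4·0 + 1/4·1/4 + 1/4·1/4 = 1/8.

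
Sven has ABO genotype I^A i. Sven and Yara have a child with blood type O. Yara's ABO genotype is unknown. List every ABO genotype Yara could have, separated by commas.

For each candidate genotype of Yara, check whether crossing it with I^A i can produce every observed child phenotype.
  I^A I^A → possible child types {A} ✗
  I^A I^B → possible child types {A, B, AB} ✗
  I^A i → possible child types {O, A} ✓
  I^B I^B → possible child types {B, AB} ✗
  I^B i → possible child types {O, A, B, AB} ✓
  i i → possible child types {O, A} ✓

I^A i, I^B i, i i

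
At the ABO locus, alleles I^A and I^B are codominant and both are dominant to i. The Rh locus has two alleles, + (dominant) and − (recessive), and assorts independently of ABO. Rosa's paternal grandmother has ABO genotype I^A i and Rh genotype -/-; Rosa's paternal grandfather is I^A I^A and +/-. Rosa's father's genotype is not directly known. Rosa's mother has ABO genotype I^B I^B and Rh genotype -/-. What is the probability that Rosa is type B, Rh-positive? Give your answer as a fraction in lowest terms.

Rosa's father's ABO genotype from I^A i × I^A I^A: 1/2 I^A I^A, 1/2 I^A i.
Crossing each possibility with the mother I^B I^B and summing P(type B): 1/2·0 + 1/2·1/2 = 1/4.
Similarly for Rh via the father's Rh distribution: P(Rh+) = 1/4.
Independent loci: 1/4 × 1/4 = 1/16.

1/16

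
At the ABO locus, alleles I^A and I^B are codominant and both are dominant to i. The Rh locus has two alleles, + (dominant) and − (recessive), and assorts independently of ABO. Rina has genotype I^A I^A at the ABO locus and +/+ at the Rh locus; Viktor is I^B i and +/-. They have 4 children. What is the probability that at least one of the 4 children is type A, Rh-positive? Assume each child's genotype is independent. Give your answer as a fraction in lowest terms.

15/16

ABO cross I^A I^A × I^B i → 1/2 A, 1/2 AB.
Rh cross +/+ × +/- → 1 Rh+; so P(type A, Rh-positive) = 1/2 × 1 = 1/2 per child.
P(none) = (1/2)^4 = 1/16; P(at least one) = 1 − 1/16 = 15/16.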